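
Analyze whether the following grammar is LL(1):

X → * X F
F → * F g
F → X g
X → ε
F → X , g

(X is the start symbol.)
A grammar is LL(1) if for each non-terminal N with multiple productions, the predict sets of those productions are pairwise disjoint, where PREDICT(N → α) = (FIRST(α) \ {ε}) ∪ (FOLLOW(N) if α ⇒* ε).

Relevant sets:
  FIRST(X) = { '*', ε }
  FOLLOW(X) = { $, '*', ',', 'g' }

For X:
  PREDICT(X → '*' X F) = { '*' }
  PREDICT(X → ε) = { $, '*', ',', 'g' }
For F:
  PREDICT(F → '*' F g) = { '*' }
  PREDICT(F → X g) = { '*', 'g' }
  PREDICT(F → X ',' g) = { '*', ',' }

Conflict found: Predict set conflict for X: { '*' }
The grammar is NOT LL(1).

Answer: No. Predict set conflict for X: { '*' }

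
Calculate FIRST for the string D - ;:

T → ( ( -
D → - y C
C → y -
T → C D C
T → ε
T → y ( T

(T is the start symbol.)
{ '-' }

FIRST sets of the non-terminals involved (from the grammar, by fixed-point iteration):
  FIRST(D) = { '-' }

To compute FIRST(D - ;), process the symbols left to right:
Symbol D is a non-terminal. Add FIRST(D) \ {ε} = { '-' }
D is not nullable (ε ∉ FIRST(D)), so stop here.
FIRST(D - ;) = { '-' }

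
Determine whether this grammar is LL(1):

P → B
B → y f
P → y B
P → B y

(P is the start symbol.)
Relevant sets:
  FIRST(B) = { 'y' }

For P:
  PREDICT(P → B) = { 'y' }
  PREDICT(P → y B) = { 'y' }
  PREDICT(P → B y) = { 'y' }
B has a single production, so nothing to check there.

Conflict found: Predict set conflict for P: { 'y' }
The grammar is NOT LL(1).

Answer: No. Predict set conflict for P: { 'y' }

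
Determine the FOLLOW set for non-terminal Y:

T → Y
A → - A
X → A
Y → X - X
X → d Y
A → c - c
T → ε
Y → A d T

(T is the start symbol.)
In T → Y: Y is at the end, add FOLLOW(T)
In X → d Y: Y is at the end, add FOLLOW(X)

The FOLLOW sets referred to above (computed the same way, to a fixed point):
  FOLLOW(T) = { $, '-' }
  FOLLOW(X) = { $, '-' }

Taking the union: FOLLOW(Y) = { $, '-' }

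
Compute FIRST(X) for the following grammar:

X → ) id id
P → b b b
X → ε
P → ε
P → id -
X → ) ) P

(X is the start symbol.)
{ ')', ε }

To compute FIRST(X), examine every production with X on the left-hand side, reading each right-hand side left to right until a non-nullable symbol is reached.

From X → ) id id:
  - ')' is a terminal: add ')' and stop
From X → ε:
  - ε-production, so ε ∈ FIRST(X)
From X → ) ) P:
  - ')' is a terminal: add ')' and stop

Collecting: FIRST(X) = { ')', ε }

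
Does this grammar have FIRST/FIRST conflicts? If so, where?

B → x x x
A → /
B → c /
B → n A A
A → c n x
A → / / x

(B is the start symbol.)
Productions for B:
  B → x x x: FIRST = { 'x' }
  B → c /: FIRST = { 'c' }
  B → n A A: FIRST = { 'n' }
Productions for A:
  A → /: FIRST = { '/' }
  A → c n x: FIRST = { 'c' }
  A → / / x: FIRST = { '/' }

Conflict for A: A → / and A → / / x
  Overlap: { '/' }

Answer: Yes. A → '/' / A → '/' '/' x on { '/' }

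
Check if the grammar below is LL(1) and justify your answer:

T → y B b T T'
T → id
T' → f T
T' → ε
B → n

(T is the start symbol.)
No. Predict set conflict for T': { 'f' }

A grammar is LL(1) if for each non-terminal N with multiple productions, the predict sets of those productions are pairwise disjoint, where PREDICT(N → α) = (FIRST(α) \ {ε}) ∪ (FOLLOW(N) if α ⇒* ε).

Relevant sets:
  FOLLOW(T') = { $, 'f' }

For T:
  PREDICT(T → y B b T T') = { 'y' }
  PREDICT(T → id) = { 'id' }
For T':
  PREDICT(T' → f T) = { 'f' }
  PREDICT(T' → ε) = { $, 'f' }
B has a single production, so nothing to check there.

Conflict found: Predict set conflict for T': { 'f' }
The grammar is NOT LL(1).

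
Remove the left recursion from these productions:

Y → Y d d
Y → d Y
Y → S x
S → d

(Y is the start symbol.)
Y → d Y Y'
Y → S x Y'
Y' → d d Y'
Y' → ε
S → d

Y is directly left-recursive. The standard transformation for
  A → A α₁ | ... | A α_m | β₁ | ... | β_n
is
  A  → β₁ A' | ... | β_n A'
  A' → α₁ A' | ... | α_m A' | ε

Y → d Y becomes Y → d Y Y'
Y → S x becomes Y → S x Y'
Y → Y d d becomes Y' → d d Y'
Add Y' → ε

Productions for other non-terminals are unchanged:
  S → d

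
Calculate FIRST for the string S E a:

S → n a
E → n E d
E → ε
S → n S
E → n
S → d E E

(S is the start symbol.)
{ 'd', 'n' }

FIRST sets of the non-terminals involved (from the grammar, by fixed-point iteration):
  FIRST(S) = { 'd', 'n' }

To compute FIRST(S E a), process the symbols left to right:
Symbol S is a non-terminal. Add FIRST(S) \ {ε} = { 'd', 'n' }
S is not nullable (ε ∉ FIRST(S)), so stop here.
FIRST(S E a) = { 'd', 'n' }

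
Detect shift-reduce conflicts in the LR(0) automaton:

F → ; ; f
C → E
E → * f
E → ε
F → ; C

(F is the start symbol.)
A shift-reduce conflict occurs when an LR(0) state has both:
  - a complete (reduce) item [A → α .] (dot at the end), and
  - a shift item [B → β . c γ] (dot before a terminal).

Augment with F' → F and build the canonical LR(0) collection (I0 = CLOSURE({[F' → . F]}), then GOTO on every symbol after a dot until no new states appear). It has 9 states:
  I0: { [F → . ; ; f], [F → . ; C], [F' → . F] }  — shift
  I1: { [C → . E], [E → . * f], [E → .], [F → ; . ; f], [F → ; . C] }  — shift, reduce
  I2: { [F' → F .] }  — accept
  I3: { [E → * . f] }  — shift
  I4: { [F → ; ; . f] }  — shift
  I5: { [F → ; C .] }  — reduce
  I6: { [C → E .] }  — reduce
  I7: { [F → ; ; f .] }  — reduce
  I8: { [E → * f .] }  — reduce

I1 contains reduce item [E → .] and shift items [E → . * f], [F → ; . ; f] — shift-reduce conflict.

Answer: Yes — I1: [E → .] vs [E → . * f]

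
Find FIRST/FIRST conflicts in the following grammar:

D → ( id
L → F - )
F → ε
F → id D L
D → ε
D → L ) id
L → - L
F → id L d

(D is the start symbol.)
FIRST sets of the non-terminals at (or reachable through a nullable prefix from) the front of some alternative:
  FIRST(L) = { '-', 'id' }
  FIRST(F) = { 'id', ε }

Productions for D:
  D → ( id: FIRST = { '(' }
  D → ε: FIRST = { ε }
  D → L ) id: FIRST = { '-', 'id' }
Productions for L:
  L → F - ): FIRST = { '-', 'id' }
  L → - L: FIRST = { '-' }
Productions for F:
  F → ε: FIRST = { ε }
  F → id D L: FIRST = { 'id' }
  F → id L d: FIRST = { 'id' }

Conflict for L: L → F - ) and L → - L
  Overlap: { '-' }
Conflict for F: F → id D L and F → id L d
  Overlap: { 'id' }

Answer: Yes. L → F '-' ')' / L → '-' L on { '-' }; F → id D L / F → id L d on { 'id' }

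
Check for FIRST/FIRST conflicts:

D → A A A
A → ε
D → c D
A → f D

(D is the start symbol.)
A FIRST/FIRST conflict occurs when two productions N → α and N → β for the same non-terminal have FIRST(α) ∩ FIRST(β) ≠ ∅ (with ε ∈ FIRST of a nullable right-hand side, so two nullable alternatives also conflict).

FIRST sets of the non-terminals at (or reachable through a nullable prefix from) the front of some alternative:
  FIRST(A) = { 'f', ε }

Productions for D:
  D → A A A: FIRST = { 'f', ε }
  D → c D: FIRST = { 'c' }
Productions for A:
  A → ε: FIRST = { ε }
  A → f D: FIRST = { 'f' }

All alternatives of each non-terminal have pairwise disjoint FIRST sets.

Answer: No FIRST/FIRST conflicts.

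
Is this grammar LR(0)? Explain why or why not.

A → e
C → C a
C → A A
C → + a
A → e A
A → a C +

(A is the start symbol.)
No. Shift-reduce conflict between [A → e .] and [A → . a C +]

Augment with A' → A and build the canonical LR(0) collection (I0 = CLOSURE({[A' → . A]}), then GOTO on every symbol after a dot until no new states appear). It has 12 states:
  I0: { [A → . a C +], [A → . e A], [A → . e], [A' → . A] }  — shift
  I1: { [A' → A .] }  — accept
  I2: { [A → . a C +], [A → . e A], [A → . e], [A → a . C +], [C → . + a], [C → . A A], [C → . C a] }  — shift
  I3: { [A → . a C +], [A → . e A], [A → . e], [A → e . A], [A → e .] }  — shift, reduce
  I4: { [A → e A .] }  — reduce
  I5: { [C → + . a] }  — shift
  I6: { [A → . a C +], [A → . e A], [A → . e], [C → A . A] }  — shift
  I7: { [A → a C . +], [C → C . a] }  — shift
  I8: { [A → a C + .] }  — reduce
  I9: { [C → C a .] }  — reduce
  I10: { [C → A A .] }  — reduce
  I11: { [C → + a .] }  — reduce

Conflict in state I3:
  Shift-reduce conflict between [A → e .] and [A → . a C +]
So the grammar is NOT LR(0).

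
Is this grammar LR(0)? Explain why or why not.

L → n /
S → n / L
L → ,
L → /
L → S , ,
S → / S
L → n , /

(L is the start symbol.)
Augment with L' → L and build the canonical LR(0) collection (I0 = CLOSURE({[L' → . L]}), then GOTO on every symbol after a dot until no new states appear). It has 16 states:
  I0: { [L → . ,], [L → . /], [L → . S , ,], [L → . n , /], [L → . n /], [L' → . L], [S → . / S], [S → . n / L] }  — shift
  I1: { [L → , .] }  — reduce
  I2: { [L → / .], [S → . / S], [S → . n / L], [S → / . S] }  — shift, reduce
  I3: { [L' → L .] }  — accept
  I4: { [L → S . , ,] }  — shift
  I5: { [L → n . , /], [L → n . /], [S → n . / L] }  — shift
  I6: { [L → n , . /] }  — shift
  I7: { [L → . ,], [L → . /], [L → . S , ,], [L → . n , /], [L → . n /], [L → n / .], [S → . / S], [S → . n / L], [S → n / . L] }  — shift, reduce
  I8: { [S → n / L .] }  — reduce
  I9: { [L → n , / .] }  — reduce
  I10: { [L → S , . ,] }  — shift
  I11: { [L → S , , .] }  — reduce
  I12: { [S → . / S], [S → . n / L], [S → / . S] }  — shift
  I13: { [S → / S .] }  — reduce
  I14: { [S → n . / L] }  — shift
  I15: { [L → . ,], [L → . /], [L → . S , ,], [L → . n , /], [L → . n /], [S → . / S], [S → . n / L], [S → n / . L] }  — shift

Conflict in state I2:
  Shift-reduce conflict between [L → / .] and [S → . / S]
So the grammar is NOT LR(0).

Answer: No. Shift-reduce conflict between [L → / .] and [S → . / S]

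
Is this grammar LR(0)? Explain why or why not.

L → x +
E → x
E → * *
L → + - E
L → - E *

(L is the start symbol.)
Yes, the grammar is LR(0)

A grammar is LR(0) if no state in the canonical LR(0) collection has:
  - both a shift item (dot before a terminal) and a complete item (shift-reduce conflict), or
  - two or more complete items (reduce-reduce conflict; the accept item [L' → L .] counts as a complete item here).

Augment with L' → L and build the canonical LR(0) collection (I0 = CLOSURE({[L' → . L]}), then GOTO on every symbol after a dot until no new states appear). It has 13 states:
  I0: { [L → . + - E], [L → . - E *], [L → . x +], [L' → . L] }  — shift
  I1: { [L → + . - E] }  — shift
  I2: { [E → . * *], [E → . x], [L → - . E *] }  — shift
  I3: { [L' → L .] }  — accept
  I4: { [L → x . +] }  — shift
  I5: { [L → x + .] }  — reduce
  I6: { [E → * . *] }  — shift
  I7: { [L → - E . *] }  — shift
  I8: { [E → x .] }  — reduce
  I9: { [L → - E * .] }  — reduce
  I10: { [E → * * .] }  — reduce
  I11: { [E → . * *], [E → . x], [L → + - . E] }  — shift
  I12: { [L → + - E .] }  — reduce

Every state is either a pure shift/goto state or contains exactly one complete item and nothing to shift — no conflicts. The grammar is LR(0).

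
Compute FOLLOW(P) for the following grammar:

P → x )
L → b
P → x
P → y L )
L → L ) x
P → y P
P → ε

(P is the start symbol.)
{ $ }

P is the start symbol, so $ ∈ FOLLOW(P).
In P → y P: P is at the end; this adds FOLLOW(P) to itself — nothing new

Taking the union: FOLLOW(P) = { $ }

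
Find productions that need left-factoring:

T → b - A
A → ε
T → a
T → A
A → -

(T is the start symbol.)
No, left-factoring is not needed

Left-factoring is needed when two productions for the same non-terminal
share a common prefix on the right-hand side.

Productions for T:
  T → b - A
  T → a
  T → A
Productions for A:
  A → ε
  A → -

No common prefixes found.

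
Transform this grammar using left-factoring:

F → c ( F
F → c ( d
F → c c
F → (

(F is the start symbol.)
F → c F'
F' → ( F''
F'' → F
F'' → d
F' → c
F → (

Left-factoring transforms A → αβ₁ | αβ₂ into A → αA' and A' → β₁ | β₂
(α is the longest common prefix among the alternatives). Repeat until
no nonterminal has two alternatives with a common prefix.

Round 1: F has alternatives sharing prefix 'c'. Introduce F': F → c F'
  Add: F' → ( F
  Add: F' → ( d
  Add: F' → c

Round 2: F' has alternatives sharing prefix '('. Introduce F'': F' → ( F''
  Add: F'' → F
  Add: F'' → d

No remaining common prefixes — done.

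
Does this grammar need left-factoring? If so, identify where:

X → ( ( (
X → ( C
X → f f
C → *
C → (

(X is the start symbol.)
Left-factoring is needed when two productions for the same non-terminal
share a common prefix on the right-hand side.

Productions for X:
  X → ( ( (
  X → ( C
  X → f f
Productions for C:
  C → *
  C → (

Found common prefix '(' in productions for X

Answer: Yes, X has productions with common prefix '('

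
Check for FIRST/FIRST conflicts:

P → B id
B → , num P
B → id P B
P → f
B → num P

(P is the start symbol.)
A FIRST/FIRST conflict occurs when two productions N → α and N → β for the same non-terminal have FIRST(α) ∩ FIRST(β) ≠ ∅ (with ε ∈ FIRST of a nullable right-hand side, so two nullable alternatives also conflict).

FIRST sets of the non-terminals at (or reachable through a nullable prefix from) the front of some alternative:
  FIRST(B) = { ',', 'id', 'num' }

Productions for P:
  P → B id: FIRST = { ',', 'id', 'num' }
  P → f: FIRST = { 'f' }
Productions for B:
  B → , num P: FIRST = { ',' }
  B → id P B: FIRST = { 'id' }
  B → num P: FIRST = { 'num' }

All alternatives of each non-terminal have pairwise disjoint FIRST sets.

Answer: No FIRST/FIRST conflicts.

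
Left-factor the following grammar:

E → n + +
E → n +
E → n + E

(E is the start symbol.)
Left-factoring transforms A → αβ₁ | αβ₂ into A → αA' and A' → β₁ | β₂
(α is the longest common prefix among the alternatives). Repeat until
no nonterminal has two alternatives with a common prefix.

Round 1: E has alternatives sharing prefix 'n +'. Introduce E': E → n + E'
  Add: E' → +
  Add: E' → ε
  Add: E' → E

No remaining common prefixes — done.

Resulting grammar:
E → n + E'
E' → +
E' → ε
E' → E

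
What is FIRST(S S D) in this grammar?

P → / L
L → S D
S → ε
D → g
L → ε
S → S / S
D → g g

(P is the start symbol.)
{ '/', 'g' }

FIRST sets of the non-terminals involved (from the grammar, by fixed-point iteration):
  FIRST(S) = { '/', ε }
  FIRST(D) = { 'g' }

To compute FIRST(S S D), process the symbols left to right:
Symbol S is a non-terminal. Add FIRST(S) \ {ε} = { '/' }
S is nullable (ε ∈ FIRST(S)), continue to the next symbol.
Symbol S is a non-terminal. Add FIRST(S) \ {ε} = { '/' }
S is nullable (ε ∈ FIRST(S)), continue to the next symbol.
Symbol D is a non-terminal. Add FIRST(D) \ {ε} = { 'g' }
D is not nullable (ε ∉ FIRST(D)), so stop here.
FIRST(S S D) = { '/', 'g' }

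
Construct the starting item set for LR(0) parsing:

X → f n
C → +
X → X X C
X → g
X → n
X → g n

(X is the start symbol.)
{ [X → . X X C], [X → . f n], [X → . g n], [X → . g], [X → . n], [X' → . X] }

First, augment the grammar with X' → X
I₀ = CLOSURE({ [X' → . X] }):
  [X' → . X] has the dot before X: add [X → . f n], [X → . X X C], [X → . g], [X → . n], [X → . g n]
No further items can be added.

I₀ = { [X → . X X C], [X → . f n], [X → . g n], [X → . g], [X → . n], [X' → . X] }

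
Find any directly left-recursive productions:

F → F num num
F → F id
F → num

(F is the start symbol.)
Direct left recursion occurs when N → N α for some non-terminal N (the right-hand side begins with the left-hand side itself).

F → F num num: LEFT RECURSIVE (starts with F)
F → F id: LEFT RECURSIVE (starts with F)
F → num: starts with num

The grammar has direct left recursion on: F.

Answer: Yes, F is left-recursive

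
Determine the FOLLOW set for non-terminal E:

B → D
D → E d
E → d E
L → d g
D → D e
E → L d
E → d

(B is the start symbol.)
To compute FOLLOW(E), find every occurrence of E on a right-hand side N → α E β: add FIRST(β) \ {ε}, and if β is empty or nullable also add FOLLOW(N). Iterate to a fixed point.

In D → E d: E is followed by d, add FIRST(d) \ {ε} = { 'd' }
In E → d E: E is at the end; this adds FOLLOW(E) to itself — nothing new

Taking the union: FOLLOW(E) = { 'd' }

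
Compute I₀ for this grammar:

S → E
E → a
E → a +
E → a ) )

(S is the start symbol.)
First, augment the grammar with S' → S
I₀ = CLOSURE({ [S' → . S] }):
  [S' → . S] has the dot before S: add [S → . E]
  [S → . E] has the dot before E: add [E → . a], [E → . a +], [E → . a ) )]
No further items can be added.

I₀ = { [E → . a ) )], [E → . a +], [E → . a], [S → . E], [S' → . S] }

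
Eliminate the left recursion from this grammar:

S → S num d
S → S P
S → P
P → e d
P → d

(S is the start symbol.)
S → P S'
S' → num d S'
S' → P S'
S' → ε
P → e d
P → d

S is directly left-recursive. The standard transformation for
  A → A α₁ | ... | A α_m | β₁ | ... | β_n
is
  A  → β₁ A' | ... | β_n A'
  A' → α₁ A' | ... | α_m A' | ε

S → P becomes S → P S'
S → S num d becomes S' → num d S'
S → S P becomes S' → P S'
Add S' → ε

Productions for other non-terminals are unchanged:
  P → e d
  P → d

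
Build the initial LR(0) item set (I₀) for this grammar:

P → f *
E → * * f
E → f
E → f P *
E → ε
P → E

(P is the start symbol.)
First, augment the grammar with P' → P
I₀ = CLOSURE({ [P' → . P] }):
  [P' → . P] has the dot before P: add [P → . f *], [P → . E]
  [P → . E] has the dot before E: add [E → . * * f], [E → . f], [E → . f P *], [E → .]
No further items can be added.

I₀ = { [E → . * * f], [E → . f P *], [E → . f], [E → .], [P → . E], [P → . f *], [P' → . P] }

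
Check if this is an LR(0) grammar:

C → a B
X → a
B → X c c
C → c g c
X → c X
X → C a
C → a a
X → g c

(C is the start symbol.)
No. Shift-reduce conflict between [C → a a .] and [C → . a B]

A grammar is LR(0) if no state in the canonical LR(0) collection has:
  - both a shift item (dot before a terminal) and a complete item (shift-reduce conflict), or
  - two or more complete items (reduce-reduce conflict; the accept item [C' → C .] counts as a complete item here).

Augment with C' → C and build the canonical LR(0) collection (I0 = CLOSURE({[C' → . C]}), then GOTO on every symbol after a dot until no new states appear). It has 20 states:
  I0: { [C → . a B], [C → . a a], [C → . c g c], [C' → . C] }  — shift
  I1: { [C' → C .] }  — accept
  I2: { [B → . X c c], [C → . a B], [C → . a a], [C → . c g c], [C → a . B], [C → a . a], [X → . C a], [X → . a], [X → . c X], [X → . g c] }  — shift
  I3: { [C → c . g c] }  — shift
  I4: { [C → c g . c] }  — shift
  I5: { [C → c g c .] }  — reduce
  I6: { [C → a B .] }  — reduce
  I7: { [X → C . a] }  — shift
  I8: { [B → X . c c] }  — shift
  I9: { [B → . X c c], [C → . a B], [C → . a a], [C → . c g c], [C → a . B], [C → a . a], [C → a a .], [X → . C a], [X → . a], [X → . c X], [X → . g c], [X → a .] }  — shift, 2 reduces
  I10: { [C → . a B], [C → . a a], [C → . c g c], [C → c . g c], [X → . C a], [X → . a], [X → . c X], [X → . g c], [X → c . X] }  — shift
  I11: { [X → g . c] }  — shift
  I12: { [X → g c .] }  — reduce
  I13: { [X → c X .] }  — reduce
  I14: { [B → . X c c], [C → . a B], [C → . a a], [C → . c g c], [C → a . B], [C → a . a], [X → . C a], [X → . a], [X → . c X], [X → . g c], [X → a .] }  — shift, reduce
  I15: { [C → c g . c], [X → g . c] }  — shift
  I16: { [C → c g c .], [X → g c .] }  — 2 reduces
  I17: { [B → X c . c] }  — shift
  I18: { [B → X c c .] }  — reduce
  I19: { [X → C a .] }  — reduce

Conflict in state I9:
  Shift-reduce conflict between [C → a a .] and [C → . a B]
So the grammar is NOT LR(0).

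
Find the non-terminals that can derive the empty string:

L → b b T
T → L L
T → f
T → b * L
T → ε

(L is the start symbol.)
{ 'T' }

ε-productions: T → ε
So T is immediately nullable.
No further non-terminal can be added: every production for the remaining non-terminals contains a terminal or a non-nullable non-terminal.
Nullable = { 'T' }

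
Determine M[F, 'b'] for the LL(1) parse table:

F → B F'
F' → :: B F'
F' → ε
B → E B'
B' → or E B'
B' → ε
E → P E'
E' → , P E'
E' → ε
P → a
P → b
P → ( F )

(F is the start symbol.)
F → B F'

To find M[F, 'b'], we find productions for F where 'b' is in the predict set (PREDICT(N → α) = (FIRST(α) \ {ε}) ∪ (FOLLOW(N) if α ⇒* ε)).

Relevant sets:
  FIRST(B) = { '(', 'a', 'b' }

F → B F': PREDICT = { '(', 'a', 'b' }
  'b' is in predict set, so this production goes in M[F, 'b']

M[F, 'b'] = F → B F'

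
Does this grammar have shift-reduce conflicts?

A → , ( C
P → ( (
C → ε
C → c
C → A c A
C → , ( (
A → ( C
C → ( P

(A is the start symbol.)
A shift-reduce conflict occurs when an LR(0) state has both:
  - a complete (reduce) item [A → α .] (dot at the end), and
  - a shift item [B → β . c γ] (dot before a terminal).

Augment with A' → A and build the canonical LR(0) collection (I0 = CLOSURE({[A' → . A]}), then GOTO on every symbol after a dot until no new states appear). It has 18 states:
  I0: { [A → . ( C], [A → . , ( C], [A' → . A] }  — shift
  I1: { [A → ( . C], [A → . ( C], [A → . , ( C], [C → . ( P], [C → . , ( (], [C → . A c A], [C → . c], [C → .] }  — shift, reduce
  I2: { [A → , . ( C] }  — shift
  I3: { [A' → A .] }  — accept
  I4: { [A → , ( . C], [A → . ( C], [A → . , ( C], [C → . ( P], [C → . , ( (], [C → . A c A], [C → . c], [C → .] }  — shift, reduce
  I5: { [A → ( . C], [A → . ( C], [A → . , ( C], [C → ( . P], [C → . ( P], [C → . , ( (], [C → . A c A], [C → . c], [C → .], [P → . ( (] }  — shift, reduce
  I6: { [A → , . ( C], [C → , . ( (] }  — shift
  I7: { [C → A . c A] }  — shift
  I8: { [A → , ( C .] }  — reduce
  I9: { [C → c .] }  — reduce
  I10: { [A → . ( C], [A → . , ( C], [C → A c . A] }  — shift
  I11: { [C → A c A .] }  — reduce
  I12: { [A → , ( . C], [A → . ( C], [A → . , ( C], [C → , ( . (], [C → . ( P], [C → . , ( (], [C → . A c A], [C → . c], [C → .] }  — shift, reduce
  I13: { [A → ( . C], [A → . ( C], [A → . , ( C], [C → ( . P], [C → , ( ( .], [C → . ( P], [C → . , ( (], [C → . A c A], [C → . c], [C → .], [P → . ( (] }  — shift, 2 reduces
  I14: { [A → ( . C], [A → . ( C], [A → . , ( C], [C → ( . P], [C → . ( P], [C → . , ( (], [C → . A c A], [C → . c], [C → .], [P → ( . (], [P → . ( (] }  — shift, reduce
  I15: { [A → ( C .] }  — reduce
  I16: { [C → ( P .] }  — reduce
  I17: { [A → ( . C], [A → . ( C], [A → . , ( C], [C → ( . P], [C → . ( P], [C → . , ( (], [C → . A c A], [C → . c], [C → .], [P → ( ( .], [P → ( . (], [P → . ( (] }  — shift, 2 reduces

I1 contains reduce item [C → .] and shift items [A → . ( C], [A → . , ( C], [C → . ( P], [C → . , ( (], [C → . c] — shift-reduce conflict.
I4 contains reduce item [C → .] and shift items [A → . ( C], [A → . , ( C], [C → . ( P], [C → . , ( (], [C → . c] — shift-reduce conflict.
I5 contains reduce item [C → .] and shift items [A → . ( C], [A → . , ( C], [C → . ( P], [C → . , ( (], [C → . c], [P → . ( (] — shift-reduce conflict.
I12 contains reduce item [C → .] and shift items [A → . ( C], [A → . , ( C], [C → . ( P], [C → . , ( (], [C → , ( . (], [C → . c] — shift-reduce conflict.
I13 contains reduce items [C → .], [C → , ( ( .] and shift items [A → . ( C], [A → . , ( C], [C → . ( P], [C → . , ( (], [C → . c], [P → . ( (] — shift-reduce conflict.
I14 contains reduce item [C → .] and shift items [A → . ( C], [A → . , ( C], [C → . ( P], [C → . , ( (], [C → . c], [P → . ( (], [P → ( . (] — shift-reduce conflict.
I17 contains reduce items [C → .], [P → ( ( .] and shift items [A → . ( C], [A → . , ( C], [C → . ( P], [C → . , ( (], [C → . c], [P → . ( (], [P → ( . (] — shift-reduce conflict.

Answer: Yes — I1: [C → .] vs [A → . ( C]; I4: [C → .] vs [A → . ( C]; I5: [C → .] vs [A → . ( C]; I12: [C → .] vs [A → . ( C]; I13: [C → .] vs [A → . ( C]; I14: [C → .] vs [A → . ( C]; I17: [C → .] vs [A → . ( C]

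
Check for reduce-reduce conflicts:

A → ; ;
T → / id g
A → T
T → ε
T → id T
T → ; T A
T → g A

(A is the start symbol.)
Yes — I12: [A → ; ; .] vs [T → .]

A reduce-reduce conflict occurs when an LR(0) state has two complete items [A → α .] and [B → β .] — both call for a reduction, and with no lookahead the parser cannot choose between them.

Augment with A' → A and build the canonical LR(0) collection (I0 = CLOSURE({[A' → . A]}), then GOTO on every symbol after a dot until no new states appear). It has 15 states:
  I0: { [A → . ; ;], [A → . T], [A' → . A], [T → . / id g], [T → . ; T A], [T → . g A], [T → . id T], [T → .] }  — shift, reduce
  I1: { [T → / . id g] }  — shift
  I2: { [A → ; . ;], [T → . / id g], [T → . ; T A], [T → . g A], [T → . id T], [T → .], [T → ; . T A] }  — shift, reduce
  I3: { [A' → A .] }  — accept
  I4: { [A → T .] }  — reduce
  I5: { [A → . ; ;], [A → . T], [T → . / id g], [T → . ; T A], [T → . g A], [T → . id T], [T → .], [T → g . A] }  — shift, reduce
  I6: { [T → . / id g], [T → . ; T A], [T → . g A], [T → . id T], [T → .], [T → id . T] }  — shift, reduce
  I7: { [T → . / id g], [T → . ; T A], [T → . g A], [T → . id T], [T → .], [T → ; . T A] }  — shift, reduce
  I8: { [T → id T .] }  — reduce
  I9: { [A → . ; ;], [A → . T], [T → . / id g], [T → . ; T A], [T → . g A], [T → . id T], [T → .], [T → ; T . A] }  — shift, reduce
  I10: { [T → ; T A .] }  — reduce
  I11: { [T → g A .] }  — reduce
  I12: { [A → ; ; .], [T → . / id g], [T → . ; T A], [T → . g A], [T → . id T], [T → .], [T → ; . T A] }  — shift, 2 reduces
  I13: { [T → / id . g] }  — shift
  I14: { [T → / id g .] }  — reduce

I12 contains complete items [A → ; ; .], [T → .] — reduce-reduce conflict.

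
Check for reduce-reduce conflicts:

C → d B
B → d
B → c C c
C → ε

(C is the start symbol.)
No reduce-reduce conflicts

A reduce-reduce conflict occurs when an LR(0) state has two complete items [A → α .] and [B → β .] — both call for a reduction, and with no lookahead the parser cannot choose between them.

Augment with C' → C and build the canonical LR(0) collection (I0 = CLOSURE({[C' → . C]}), then GOTO on every symbol after a dot until no new states appear). It has 8 states:
  I0: { [C → . d B], [C → .], [C' → . C] }  — shift, reduce
  I1: { [C' → C .] }  — accept
  I2: { [B → . c C c], [B → . d], [C → d . B] }  — shift
  I3: { [C → d B .] }  — reduce
  I4: { [B → c . C c], [C → . d B], [C → .] }  — shift, reduce
  I5: { [B → d .] }  — reduce
  I6: { [B → c C . c] }  — shift
  I7: { [B → c C c .] }  — reduce

No state contains more than one complete item.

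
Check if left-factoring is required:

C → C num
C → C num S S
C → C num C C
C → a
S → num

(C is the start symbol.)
Yes, C has productions with common prefix 'C num'

Left-factoring is needed when two productions for the same non-terminal
share a common prefix on the right-hand side.

Productions for C:
  C → C num
  C → C num S S
  C → C num C C
  C → a

Found common prefix 'C num' in productions for C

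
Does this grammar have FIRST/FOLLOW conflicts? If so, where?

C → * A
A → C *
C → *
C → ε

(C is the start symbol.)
Yes. C → '*' A with FOLLOW(C) on { '*' }; C → '*' with FOLLOW(C) on { '*' }

Nullable non-terminals: C.

C: nullable alternative(s) C → ε; FOLLOW(C) = { $, '*' }
  C → * A: FIRST \ {ε} = { '*' } — overlaps FOLLOW(C) on { '*' }: CONFLICT
  C → *: FIRST \ {ε} = { '*' } — overlaps FOLLOW(C) on { '*' }: CONFLICT
  C → ε: FIRST \ {ε} = { } — this is the only nullable alternative, skip

A has no nullable alternative, so no FIRST/FOLLOW check is needed there.

So the grammar has 2 FIRST/FOLLOW conflicts (marked CONFLICT above).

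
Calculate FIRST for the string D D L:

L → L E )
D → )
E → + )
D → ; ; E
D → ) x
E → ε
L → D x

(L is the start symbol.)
{ ')', ';' }

FIRST sets of the non-terminals involved (from the grammar, by fixed-point iteration):
  FIRST(D) = { ')', ';' }

To compute FIRST(D D L), process the symbols left to right:
Symbol D is a non-terminal. Add FIRST(D) \ {ε} = { ')', ';' }
D is not nullable (ε ∉ FIRST(D)), so stop here.
FIRST(D D L) = { ')', ';' }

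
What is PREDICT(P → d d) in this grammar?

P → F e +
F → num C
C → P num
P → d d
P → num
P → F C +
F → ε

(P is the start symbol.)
PREDICT(P → d d) = (FIRST(RHS) \ {ε}) ∪ (FOLLOW(P) if ε ∈ FIRST(RHS), i.e. RHS ⇒* ε)
FIRST(d d) = { 'd' }
ε ∉ FIRST(d d), so FOLLOW(P) is not added.
PREDICT(P → d d) = { 'd' }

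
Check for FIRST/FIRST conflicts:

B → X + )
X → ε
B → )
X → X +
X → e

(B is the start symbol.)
Yes. X → X '+' / X → e on { 'e' }

FIRST sets of the non-terminals at (or reachable through a nullable prefix from) the front of some alternative:
  FIRST(X) = { '+', 'e', ε }

Productions for B:
  B → X + ): FIRST = { '+', 'e' }
  B → ): FIRST = { ')' }
Productions for X:
  X → ε: FIRST = { ε }
  X → X +: FIRST = { '+', 'e' }
  X → e: FIRST = { 'e' }

Conflict for X: X → X + and X → e
  Overlap: { 'e' }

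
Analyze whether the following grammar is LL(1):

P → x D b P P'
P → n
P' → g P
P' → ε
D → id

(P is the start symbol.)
Relevant sets:
  FOLLOW(P') = { $, 'g' }

For P:
  PREDICT(P → x D b P P') = { 'x' }
  PREDICT(P → n) = { 'n' }
For P':
  PREDICT(P' → g P) = { 'g' }
  PREDICT(P' → ε) = { $, 'g' }
D has a single production, so nothing to check there.

Conflict found: Predict set conflict for P': { 'g' }
The grammar is NOT LL(1).

Answer: No. Predict set conflict for P': { 'g' }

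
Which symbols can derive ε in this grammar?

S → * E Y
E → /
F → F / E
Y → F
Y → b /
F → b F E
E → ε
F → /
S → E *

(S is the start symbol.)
ε-productions: E → ε
So E is immediately nullable.
No further non-terminal can be added: every production for the remaining non-terminals contains a terminal or a non-nullable non-terminal.
Nullable = { 'E' }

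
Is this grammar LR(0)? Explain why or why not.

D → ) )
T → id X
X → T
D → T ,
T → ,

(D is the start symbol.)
A grammar is LR(0) if no state in the canonical LR(0) collection has:
  - both a shift item (dot before a terminal) and a complete item (shift-reduce conflict), or
  - two or more complete items (reduce-reduce conflict; the accept item [D' → D .] counts as a complete item here).

Augment with D' → D and build the canonical LR(0) collection (I0 = CLOSURE({[D' → . D]}), then GOTO on every symbol after a dot until no new states appear). It has 10 states:
  I0: { [D → . ) )], [D → . T ,], [D' → . D], [T → . ,], [T → . id X] }  — shift
  I1: { [D → ) . )] }  — shift
  I2: { [T → , .] }  — reduce
  I3: { [D' → D .] }  — accept
  I4: { [D → T . ,] }  — shift
  I5: { [T → . ,], [T → . id X], [T → id . X], [X → . T] }  — shift
  I6: { [X → T .] }  — reduce
  I7: { [T → id X .] }  — reduce
  I8: { [D → T , .] }  — reduce
  I9: { [D → ) ) .] }  — reduce

Every state is either a pure shift/goto state or contains exactly one complete item and nothing to shift — no conflicts. The grammar is LR(0).

Answer: Yes, the grammar is LR(0)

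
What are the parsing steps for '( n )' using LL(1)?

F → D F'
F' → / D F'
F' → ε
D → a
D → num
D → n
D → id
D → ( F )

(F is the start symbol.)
LL(1) parsing maintains a stack (initially the start symbol over $) and the input. At each step: if the stack top is a terminal, match it against the current input token; if it is a non-terminal N, replace it with the RHS of M[N, lookahead] (the unique production whose predict set contains the lookahead).

Stack is shown with the top on the left.

Stack        Input    Action
----------------------------
F $          ( n ) $  output F → D F'
D F' $       ( n ) $  output D → ( F )
( F ) F' $   ( n ) $  match '('
F ) F' $     n ) $    output F → D F'
D F' ) F' $  n ) $    output D → n
n F' ) F' $  n ) $    match 'n'
F' ) F' $    ) $      output F' → ε
) F' $       ) $      match ')'
F' $         $        output F' → ε
$            $        accept

The string is accepted.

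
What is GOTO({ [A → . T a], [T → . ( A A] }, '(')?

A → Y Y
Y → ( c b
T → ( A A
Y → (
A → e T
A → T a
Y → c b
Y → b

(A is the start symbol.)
GOTO(I, '(') = CLOSURE({ [A → αX.β] : [A → α.Xβ] ∈ I, X = '(' })

Items with dot before '(', with the dot advanced:
  [T → . ( A A] → [T → ( . A A]
Closure of the advanced items:
  [T → ( . A A] has the dot before A: add [A → . Y Y], [A → . e T], [A → . T a]
  [A → . Y Y] has the dot before Y: add [Y → . ( c b], [Y → . (], [Y → . c b], [Y → . b]
  [A → . T a] has the dot before T: add [T → . ( A A]

GOTO = { [A → . T a], [A → . Y Y], [A → . e T], [T → ( . A A], [T → . ( A A], [Y → . ( c b], [Y → . (], [Y → . b], [Y → . c b] }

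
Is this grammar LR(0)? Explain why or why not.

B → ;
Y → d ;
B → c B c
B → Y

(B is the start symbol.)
A grammar is LR(0) if no state in the canonical LR(0) collection has:
  - both a shift item (dot before a terminal) and a complete item (shift-reduce conflict), or
  - two or more complete items (reduce-reduce conflict; the accept item [B' → B .] counts as a complete item here).

Augment with B' → B and build the canonical LR(0) collection (I0 = CLOSURE({[B' → . B]}), then GOTO on every symbol after a dot until no new states appear). It has 9 states:
  I0: { [B → . ;], [B → . Y], [B → . c B c], [B' → . B], [Y → . d ;] }  — shift
  I1: { [B → ; .] }  — reduce
  I2: { [B' → B .] }  — accept
  I3: { [B → Y .] }  — reduce
  I4: { [B → . ;], [B → . Y], [B → . c B c], [B → c . B c], [Y → . d ;] }  — shift
  I5: { [Y → d . ;] }  — shift
  I6: { [Y → d ; .] }  — reduce
  I7: { [B → c B . c] }  — shift
  I8: { [B → c B c .] }  — reduce

Every state is either a pure shift/goto state or contains exactly one complete item and nothing to shift — no conflicts. The grammar is LR(0).

Answer: Yes, the grammar is LR(0)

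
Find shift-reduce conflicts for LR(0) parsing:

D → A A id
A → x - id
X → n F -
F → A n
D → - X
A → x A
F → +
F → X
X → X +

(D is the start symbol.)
Yes — I10: [D → - X .] vs [X → X . +]; I15: [F → X .] vs [X → X . +]

A shift-reduce conflict occurs when an LR(0) state has both:
  - a complete (reduce) item [A → α .] (dot at the end), and
  - a shift item [B → β . c γ] (dot before a terminal).

Augment with D' → D and build the canonical LR(0) collection (I0 = CLOSURE({[D' → . D]}), then GOTO on every symbol after a dot until no new states appear). It has 19 states:
  I0: { [A → . x - id], [A → . x A], [D → . - X], [D → . A A id], [D' → . D] }  — shift
  I1: { [D → - . X], [X → . X +], [X → . n F -] }  — shift
  I2: { [A → . x - id], [A → . x A], [D → A . A id] }  — shift
  I3: { [D' → D .] }  — accept
  I4: { [A → . x - id], [A → . x A], [A → x . - id], [A → x . A] }  — shift
  I5: { [A → x - . id] }  — shift
  I6: { [A → x A .] }  — reduce
  I7: { [A → x - id .] }  — reduce
  I8: { [D → A A . id] }  — shift
  I9: { [D → A A id .] }  — reduce
  I10: { [D → - X .], [X → X . +] }  — shift, reduce
  I11: { [A → . x - id], [A → . x A], [F → . +], [F → . A n], [F → . X], [X → . X +], [X → . n F -], [X → n . F -] }  — shift
  I12: { [F → + .] }  — reduce
  I13: { [F → A . n] }  — shift
  I14: { [X → n F . -] }  — shift
  I15: { [F → X .], [X → X . +] }  — shift, reduce
  I16: { [X → X + .] }  — reduce
  I17: { [X → n F - .] }  — reduce
  I18: { [F → A n .] }  — reduce

I10 contains reduce item [D → - X .] and shift item [X → X . +] — shift-reduce conflict.
I15 contains reduce item [F → X .] and shift item [X → X . +] — shift-reduce conflict.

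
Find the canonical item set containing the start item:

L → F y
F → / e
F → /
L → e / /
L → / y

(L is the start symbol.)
First, augment the grammar with L' → L
I₀ = CLOSURE({ [L' → . L] }):
  [L' → . L] has the dot before L: add [L → . F y], [L → . e / /], [L → . / y]
  [L → . F y] has the dot before F: add [F → . / e], [F → . /]
No further items can be added.

I₀ = { [F → . / e], [F → . /], [L → . / y], [L → . F y], [L → . e / /], [L' → . L] }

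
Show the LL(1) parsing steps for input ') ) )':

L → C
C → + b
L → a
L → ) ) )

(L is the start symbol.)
LL(1) parsing maintains a stack (initially the start symbol over $) and the input. At each step: if the stack top is a terminal, match it against the current input token; if it is a non-terminal N, replace it with the RHS of M[N, lookahead] (the unique production whose predict set contains the lookahead).

Stack is shown with the top on the left.

Stack    Input    Action
------------------------
L $      ) ) ) $  output L → ) ) )
) ) ) $  ) ) ) $  match ')'
) ) $    ) ) $    match ')'
) $      ) $      match ')'
$        $        accept

The string is accepted.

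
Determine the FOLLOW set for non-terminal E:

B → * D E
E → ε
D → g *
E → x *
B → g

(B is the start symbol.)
To compute FOLLOW(E), find every occurrence of E on a right-hand side N → α E β: add FIRST(β) \ {ε}, and if β is empty or nullable also add FOLLOW(N). Iterate to a fixed point.

In B → * D E: E is at the end, add FOLLOW(B)

The FOLLOW sets referred to above (computed the same way, to a fixed point):
  FOLLOW(B) = { $ }

Taking the union: FOLLOW(E) = { $ }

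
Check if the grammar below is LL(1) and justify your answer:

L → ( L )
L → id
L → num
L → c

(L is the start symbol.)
Yes, the grammar is LL(1).

A grammar is LL(1) if for each non-terminal N with multiple productions, the predict sets of those productions are pairwise disjoint, where PREDICT(N → α) = (FIRST(α) \ {ε}) ∪ (FOLLOW(N) if α ⇒* ε).

For L:
  PREDICT(L → '(' L ')') = { '(' }
  PREDICT(L → id) = { 'id' }
  PREDICT(L → num) = { 'num' }
  PREDICT(L → c) = { 'c' }

All predict sets are disjoint. The grammar IS LL(1).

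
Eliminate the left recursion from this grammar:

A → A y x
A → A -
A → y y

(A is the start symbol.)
A is directly left-recursive. The standard transformation for
  A → A α₁ | ... | A α_m | β₁ | ... | β_n
is
  A  → β₁ A' | ... | β_n A'
  A' → α₁ A' | ... | α_m A' | ε

A → y y becomes A → y y A'
A → A y x becomes A' → y x A'
A → A - becomes A' → - A'
Add A' → ε

Resulting grammar:
A → y y A'
A' → y x A'
A' → - A'
A' → ε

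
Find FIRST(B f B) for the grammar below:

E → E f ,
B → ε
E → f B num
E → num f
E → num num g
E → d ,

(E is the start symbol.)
{ 'f' }

FIRST sets of the non-terminals involved (from the grammar, by fixed-point iteration):
  FIRST(B) = { ε }

To compute FIRST(B f B), process the symbols left to right:
Symbol B is a non-terminal. Add FIRST(B) \ {ε} = { }
B is nullable (ε ∈ FIRST(B)), continue to the next symbol.
Symbol f is a terminal. Add 'f' and stop.
FIRST(B f B) = { 'f' }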